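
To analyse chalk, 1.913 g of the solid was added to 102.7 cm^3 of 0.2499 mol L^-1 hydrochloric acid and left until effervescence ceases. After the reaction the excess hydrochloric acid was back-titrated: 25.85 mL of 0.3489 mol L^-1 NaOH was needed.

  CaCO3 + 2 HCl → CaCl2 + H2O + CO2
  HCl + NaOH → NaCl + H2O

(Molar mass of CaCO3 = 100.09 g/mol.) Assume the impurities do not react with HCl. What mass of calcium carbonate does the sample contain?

n(HCl) added = 0.1027 × 0.2499 = 0.02566 mol
n(NaOH) used in back-titration = 0.02585 × 0.3489 = 9.019 × 10^-3 mol
n(HCl) left over = 9.019 × 10^-3 mol (1:1 ratio)
n(HCl) consumed by analyte = 0.02566 − 9.019 × 10^-3 = 0.01665 mol
From the 1:2 ratio, n(CaCO3) = 1/2 × 0.01665 = 8.323 × 10^-3 mol
mass of CaCO3 = 8.323 × 10^-3 × 100.09 = 0.8330 g

0.8330 g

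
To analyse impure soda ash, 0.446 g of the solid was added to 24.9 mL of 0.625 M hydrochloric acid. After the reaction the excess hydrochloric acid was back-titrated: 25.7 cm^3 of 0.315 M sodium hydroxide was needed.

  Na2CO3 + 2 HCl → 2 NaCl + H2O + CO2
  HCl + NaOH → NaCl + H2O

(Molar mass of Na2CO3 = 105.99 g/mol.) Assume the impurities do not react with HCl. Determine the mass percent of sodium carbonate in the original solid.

88.7 %

n(HCl) added = 0.0249 × 0.625 = 0.0156 mol
n(NaOH) used in back-titration = 0.0257 × 0.315 = 8.10 × 10^-3 mol
n(HCl) left over = 8.10 × 10^-3 mol (1:1 ratio)
n(HCl) consumed by analyte = 0.0156 − 8.10 × 10^-3 = 7.47 × 10^-3 mol
From the 1:2 ratio, n(Na2CO3) = 1/2 × 7.47 × 10^-3 = 3.73 × 10^-3 mol
mass of Na2CO3 = 3.73 × 10^-3 × 105.99 = 0.396 g
% Na2CO3 = 0.396 / 0.446 × 100 = 88.7 %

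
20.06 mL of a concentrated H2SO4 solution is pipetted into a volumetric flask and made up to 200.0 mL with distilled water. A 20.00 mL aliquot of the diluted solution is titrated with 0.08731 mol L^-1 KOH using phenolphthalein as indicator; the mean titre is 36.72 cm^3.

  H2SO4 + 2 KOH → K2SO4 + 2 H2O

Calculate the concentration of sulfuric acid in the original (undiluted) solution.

0.7991 mol/L

n(KOH) = 0.03672 × 0.08731 = 3.206 × 10^-3 mol
From the 1:2 ratio, n(H2SO4) in the aliquot = 1/2 × 3.206 × 10^-3 = 1.603 × 10^-3 mol
[H2SO4]_dilute = 1.603 × 10^-3 / 0.02000 = 0.08015 mol/L
Dilution factor = 200.0 / 20.06 = 9.970
[H2SO4]_stock = 0.08015 × 9.970 = 0.7991 mol/L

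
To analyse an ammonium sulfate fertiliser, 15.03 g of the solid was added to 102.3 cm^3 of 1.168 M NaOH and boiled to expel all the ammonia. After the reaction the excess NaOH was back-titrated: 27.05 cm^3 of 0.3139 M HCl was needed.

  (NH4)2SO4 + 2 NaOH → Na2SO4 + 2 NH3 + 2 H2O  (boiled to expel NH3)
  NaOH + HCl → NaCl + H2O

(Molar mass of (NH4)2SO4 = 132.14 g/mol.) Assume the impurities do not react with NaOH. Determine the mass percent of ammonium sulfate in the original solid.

n(NaOH) added = 0.1023 × 1.168 = 0.1195 mol
n(HCl) used in back-titration = 0.02705 × 0.3139 = 8.491 × 10^-3 mol
n(NaOH) left over = 8.491 × 10^-3 mol (1:1 ratio)
n(NaOH) consumed by analyte = 0.1195 − 8.491 × 10^-3 = 0.1110 mol
From the 1:2 ratio, n((NH4)2SO4) = 1/2 × 0.1110 = 0.05550 mol
mass of (NH4)2SO4 = 0.05550 × 132.14 = 7.333 g
% (NH4)2SO4 = 7.333 / 15.03 × 100 = 48.79 %

48.79 %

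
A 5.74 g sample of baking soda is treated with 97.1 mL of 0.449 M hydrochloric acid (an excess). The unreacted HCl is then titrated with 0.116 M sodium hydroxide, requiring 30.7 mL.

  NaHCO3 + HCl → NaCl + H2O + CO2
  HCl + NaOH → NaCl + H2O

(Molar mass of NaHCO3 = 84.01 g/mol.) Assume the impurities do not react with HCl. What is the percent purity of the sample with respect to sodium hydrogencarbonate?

n(HCl) added = 0.0971 × 0.449 = 0.0436 mol
n(NaOH) used in back-titration = 0.0307 × 0.116 = 3.56 × 10^-3 mol
n(HCl) left over = 3.56 × 10^-3 mol (1:1 ratio)
n(HCl) consumed by analyte = 0.0436 − 3.56 × 10^-3 = 0.0400 mol
n(NaHCO3) = 0.0400 mol (1:1 ratio)
mass of NaHCO3 = 0.0400 × 84.01 = 3.36 g
% NaHCO3 = 3.36 / 5.74 × 100 = 58.6 %

58.6 %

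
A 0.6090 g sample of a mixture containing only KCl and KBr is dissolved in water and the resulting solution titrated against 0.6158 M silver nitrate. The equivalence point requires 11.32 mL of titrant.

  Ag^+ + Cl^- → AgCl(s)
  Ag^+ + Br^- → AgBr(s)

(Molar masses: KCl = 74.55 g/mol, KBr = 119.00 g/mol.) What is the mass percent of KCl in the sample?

n(AgNO3) = 0.01132 × 0.6158 = 6.971 × 10^-3 mol
Let x = n(KCl), y = n(KBr).
Titrant: 1x + 1y = 6.971 × 10^-3;  mass: 74.55x + 119.00y = 0.6090
Solving, x = 4.961 × 10^-3 mol, y = 2.010 × 10^-3 mol
mass of KCl = 4.961 × 10^-3 × 74.55 = 0.3699 g
% KCl = 0.3699 / 0.6090 × 100 = 60.73 %

60.73 %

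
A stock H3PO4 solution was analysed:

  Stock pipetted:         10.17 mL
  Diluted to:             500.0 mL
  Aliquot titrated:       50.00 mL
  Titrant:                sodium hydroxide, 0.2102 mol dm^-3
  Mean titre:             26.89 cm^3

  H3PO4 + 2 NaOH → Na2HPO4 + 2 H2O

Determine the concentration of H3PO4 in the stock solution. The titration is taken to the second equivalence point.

n(NaOH) = 0.02689 × 0.2102 = 5.652 × 10^-3 mol
From the 1:2 ratio, n(H3PO4) in the aliquot = 1/2 × 5.652 × 10^-3 = 2.826 × 10^-3 mol
[H3PO4]_dilute = 2.826 × 10^-3 / 0.05000 = 0.05652 mol/L
Dilution factor = 500.0 / 10.17 = 49.16
[H3PO4]_stock = 0.05652 × 49.16 = 2.779 mol/L

2.779 mol/L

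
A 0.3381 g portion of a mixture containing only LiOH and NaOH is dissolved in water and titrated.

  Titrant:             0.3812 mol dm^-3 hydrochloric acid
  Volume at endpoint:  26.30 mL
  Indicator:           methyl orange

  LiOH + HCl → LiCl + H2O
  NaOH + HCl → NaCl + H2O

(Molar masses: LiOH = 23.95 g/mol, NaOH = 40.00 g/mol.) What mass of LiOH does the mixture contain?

n(HCl) = 0.02630 × 0.3812 = 0.01003 mol
Let x = n(LiOH), y = n(NaOH).
Titrant: 1x + 1y = 0.01003;  mass: 23.95x + 40.00y = 0.3381
Solving, x = 3.920 × 10^-3 mol, y = 6.105 × 10^-3 mol
mass of LiOH = 3.920 × 10^-3 × 23.95 = 0.09389 g

0.09389 g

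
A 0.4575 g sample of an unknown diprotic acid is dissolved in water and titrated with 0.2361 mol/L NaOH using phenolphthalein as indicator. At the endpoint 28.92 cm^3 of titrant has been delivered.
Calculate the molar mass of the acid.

n(NaOH) = 0.02892 L × 0.2361 mol/L = 6.828 × 10^-3 mol
From the 1:2 ratio, n(H2A) = 1/2 × 6.828 × 10^-3 = 3.414 × 10^-3 mol
M = m / n = 0.4575 g / 3.414 × 10^-3 mol = 134.0 g/mol

134.0 g/mol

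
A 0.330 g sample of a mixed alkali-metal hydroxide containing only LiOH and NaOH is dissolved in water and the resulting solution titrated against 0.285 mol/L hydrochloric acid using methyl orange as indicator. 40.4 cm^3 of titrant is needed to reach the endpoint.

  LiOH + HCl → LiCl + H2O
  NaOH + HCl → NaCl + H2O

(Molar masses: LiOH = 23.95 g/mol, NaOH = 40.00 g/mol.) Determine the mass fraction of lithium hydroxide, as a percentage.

59.0 %

n(HCl) = 0.0404 × 0.285 = 0.0115 mol
Let x = n(LiOH), y = n(NaOH).
Titrant: 1x + 1y = 0.0115;  mass: 23.95x + 40.00y = 0.330
Solving, x = 8.13 × 10^-3 mol, y = 3.38 × 10^-3 mol
mass of LiOH = 8.13 × 10^-3 × 23.95 = 0.195 g
% LiOH = 0.195 / 0.330 × 100 = 59.0 %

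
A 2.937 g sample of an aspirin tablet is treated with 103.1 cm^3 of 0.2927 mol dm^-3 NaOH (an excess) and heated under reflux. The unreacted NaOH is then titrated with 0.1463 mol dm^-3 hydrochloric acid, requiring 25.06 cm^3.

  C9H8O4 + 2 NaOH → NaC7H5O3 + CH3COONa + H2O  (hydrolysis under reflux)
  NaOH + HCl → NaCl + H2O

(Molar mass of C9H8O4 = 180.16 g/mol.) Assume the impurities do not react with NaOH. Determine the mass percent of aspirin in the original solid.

81.31 %

n(NaOH) added = 0.1031 × 0.2927 = 0.03018 mol
n(HCl) used in back-titration = 0.02506 × 0.1463 = 3.666 × 10^-3 mol
n(NaOH) left over = 3.666 × 10^-3 mol (1:1 ratio)
n(NaOH) consumed by analyte = 0.03018 − 3.666 × 10^-3 = 0.02651 mol
From the 1:2 ratio, n(C9H8O4) = 1/2 × 0.02651 = 0.01326 mol
mass of C9H8O4 = 0.01326 × 180.16 = 2.388 g
% C9H8O4 = 2.388 / 2.937 × 100 = 81.31 %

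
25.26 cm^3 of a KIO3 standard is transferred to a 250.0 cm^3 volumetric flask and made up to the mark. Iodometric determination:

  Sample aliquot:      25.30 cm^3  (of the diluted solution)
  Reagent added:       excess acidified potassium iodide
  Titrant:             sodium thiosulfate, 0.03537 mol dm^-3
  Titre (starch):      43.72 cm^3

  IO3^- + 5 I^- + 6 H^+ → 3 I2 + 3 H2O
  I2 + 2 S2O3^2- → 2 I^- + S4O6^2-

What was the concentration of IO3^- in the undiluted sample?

0.1008 mol/L

n(S2O3^2-) = 0.04372 × 0.03537 = 1.546 × 10^-3 mol
n(I2) = n(S2O3^2-)/2 = 7.732 × 10^-4 mol
From the 1:3 ratio, n(IO3^-) in the aliquot = 1/3 × 7.732 × 10^-4 = 2.577 × 10^-4 mol
[IO3^-]_dilute = 2.577 × 10^-4 / 0.02530 = 0.01019 mol/L
[IO3^-]_original = 0.01019 × 250.0/25.26 = 0.1008 mol/L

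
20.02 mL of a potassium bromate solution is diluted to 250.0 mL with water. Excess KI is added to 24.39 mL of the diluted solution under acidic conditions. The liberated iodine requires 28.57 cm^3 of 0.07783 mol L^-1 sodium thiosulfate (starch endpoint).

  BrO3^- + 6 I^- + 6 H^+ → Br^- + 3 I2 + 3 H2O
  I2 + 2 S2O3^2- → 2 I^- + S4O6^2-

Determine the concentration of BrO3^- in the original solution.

n(S2O3^2-) = 0.02857 × 0.07783 = 2.224 × 10^-3 mol
n(I2) = n(S2O3^2-)/2 = 1.112 × 10^-3 mol
From the 1:3 ratio, n(BrO3^-) in the aliquot = 1/3 × 1.112 × 10^-3 = 3.706 × 10^-4 mol
[BrO3^-]_dilute = 3.706 × 10^-4 / 0.02439 = 0.01519 mol/L
[BrO3^-]_original = 0.01519 × 250.0/20.02 = 0.1897 mol/L

0.1897 mol/L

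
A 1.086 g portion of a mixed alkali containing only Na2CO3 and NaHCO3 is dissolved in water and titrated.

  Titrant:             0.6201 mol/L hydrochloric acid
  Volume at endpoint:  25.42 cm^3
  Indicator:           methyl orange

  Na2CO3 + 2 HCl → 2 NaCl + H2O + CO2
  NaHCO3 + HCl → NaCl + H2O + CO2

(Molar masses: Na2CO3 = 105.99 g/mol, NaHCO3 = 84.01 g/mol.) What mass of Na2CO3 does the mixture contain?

0.4071 g

n(HCl) = 0.02542 × 0.6201 = 0.01576 mol
Let x = n(Na2CO3), y = n(NaHCO3).
Titrant: 2x + 1y = 0.01576;  mass: 105.99x + 84.01y = 1.086
Solving, x = 3.841 × 10^-3 mol, y = 8.081 × 10^-3 mol
mass of Na2CO3 = 3.841 × 10^-3 × 105.99 = 0.4071 g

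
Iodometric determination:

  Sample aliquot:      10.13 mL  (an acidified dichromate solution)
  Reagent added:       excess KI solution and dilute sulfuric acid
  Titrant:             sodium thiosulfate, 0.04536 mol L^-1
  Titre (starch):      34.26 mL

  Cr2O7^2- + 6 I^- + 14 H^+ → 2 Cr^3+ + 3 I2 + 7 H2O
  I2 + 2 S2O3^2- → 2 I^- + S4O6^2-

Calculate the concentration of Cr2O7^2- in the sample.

0.02557 mol/L

n(S2O3^2-) = 0.03426 × 0.04536 = 1.554 × 10^-3 mol
n(I2) = n(S2O3^2-)/2 = 7.770 × 10^-4 mol
From the 1:3 ratio, n(Cr2O7^2-) in the aliquot = 1/3 × 7.770 × 10^-4 = 2.590 × 10^-4 mol
[Cr2O7^2-] = 2.590 × 10^-4 / 0.01013 = 0.02557 mol/L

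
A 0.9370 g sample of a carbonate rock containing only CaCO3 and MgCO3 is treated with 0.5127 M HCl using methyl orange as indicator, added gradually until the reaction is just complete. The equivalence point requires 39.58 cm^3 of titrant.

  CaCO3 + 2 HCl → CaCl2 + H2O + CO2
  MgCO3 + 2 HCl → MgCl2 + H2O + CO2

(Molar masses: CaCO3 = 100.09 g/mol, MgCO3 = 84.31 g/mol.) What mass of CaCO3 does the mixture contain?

0.5173 g

n(HCl) = 0.03958 × 0.5127 = 0.02029 mol
Let x = n(CaCO3), y = n(MgCO3).
Titrant: 2x + 2y = 0.02029;  mass: 100.09x + 84.31y = 0.9370
Solving, x = 5.169 × 10^-3 mol, y = 4.978 × 10^-3 mol
mass of CaCO3 = 5.169 × 10^-3 × 100.09 = 0.5173 g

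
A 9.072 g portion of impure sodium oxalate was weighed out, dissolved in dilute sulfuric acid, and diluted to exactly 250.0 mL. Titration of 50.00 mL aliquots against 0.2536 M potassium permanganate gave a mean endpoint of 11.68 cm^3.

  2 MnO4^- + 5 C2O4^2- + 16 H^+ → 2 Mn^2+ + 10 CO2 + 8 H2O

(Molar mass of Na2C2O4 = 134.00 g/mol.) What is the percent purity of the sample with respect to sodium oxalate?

n(KMnO4) per titration = 0.01168 × 0.2536 = 2.962 × 10^-3 mol
From the 5:2 ratio, n(Na2C2O4) in each aliquot = 5/2 × 2.962 × 10^-3 = 7.405 × 10^-3 mol
n(Na2C2O4) in the whole flask = 7.405 × 10^-3 × 250.0/50.00 = 0.03703 mol
mass of Na2C2O4 = 0.03703 × 134.00 = 4.961 g
% Na2C2O4 = 4.961 / 9.072 × 100 = 54.69 %

54.69 %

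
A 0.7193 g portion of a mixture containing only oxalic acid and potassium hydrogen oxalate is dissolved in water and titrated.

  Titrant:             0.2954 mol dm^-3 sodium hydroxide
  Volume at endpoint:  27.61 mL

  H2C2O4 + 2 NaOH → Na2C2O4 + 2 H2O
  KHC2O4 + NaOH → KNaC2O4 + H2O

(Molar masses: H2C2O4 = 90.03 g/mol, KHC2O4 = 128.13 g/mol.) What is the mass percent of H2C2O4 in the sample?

24.53 %

n(NaOH) = 0.02761 × 0.2954 = 8.156 × 10^-3 mol
Let x = n(H2C2O4), y = n(KHC2O4).
Titrant: 2x + 1y = 8.156 × 10^-3;  mass: 90.03x + 128.13y = 0.7193
Solving, x = 1.959 × 10^-3 mol, y = 4.237 × 10^-3 mol
mass of H2C2O4 = 1.959 × 10^-3 × 90.03 = 0.1764 g
% H2C2O4 = 0.1764 / 0.7193 × 100 = 24.53 %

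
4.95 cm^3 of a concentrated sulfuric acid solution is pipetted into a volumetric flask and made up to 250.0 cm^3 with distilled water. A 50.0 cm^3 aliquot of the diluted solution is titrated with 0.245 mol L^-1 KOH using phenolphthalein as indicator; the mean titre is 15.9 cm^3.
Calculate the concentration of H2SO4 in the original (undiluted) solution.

1.97 mol/L

H2SO4 + 2 KOH → K2SO4 + 2 H2O
n(KOH) = 0.0159 × 0.245 = 3.90 × 10^-3 mol
From the 1:2 ratio, n(H2SO4) in the aliquot = 1/2 × 3.90 × 10^-3 = 1.95 × 10^-3 mol
[H2SO4]_dilute = 1.95 × 10^-3 / 0.0500 = 0.0390 mol/L
Dilution factor = 250.0 / 4.95 = 50.51
[H2SO4]_stock = 0.0390 × 50.51 = 1.97 mol/L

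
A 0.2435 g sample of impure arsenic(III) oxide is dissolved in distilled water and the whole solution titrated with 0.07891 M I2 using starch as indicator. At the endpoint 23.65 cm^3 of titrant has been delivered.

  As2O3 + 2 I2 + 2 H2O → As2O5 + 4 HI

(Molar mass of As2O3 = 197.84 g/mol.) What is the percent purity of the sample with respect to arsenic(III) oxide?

75.81 %

n(I2) = 0.02365 L × 0.07891 mol/L = 1.866 × 10^-3 mol
From the 1:2 ratio, n(As2O3) = 1/2 × 1.866 × 10^-3 = 9.331 × 10^-4 mol
mass of As2O3 = 9.331 × 10^-4 × 197.84 g/mol = 0.1846 g
% As2O3 = 0.1846 / 0.2435 × 100 = 75.81 %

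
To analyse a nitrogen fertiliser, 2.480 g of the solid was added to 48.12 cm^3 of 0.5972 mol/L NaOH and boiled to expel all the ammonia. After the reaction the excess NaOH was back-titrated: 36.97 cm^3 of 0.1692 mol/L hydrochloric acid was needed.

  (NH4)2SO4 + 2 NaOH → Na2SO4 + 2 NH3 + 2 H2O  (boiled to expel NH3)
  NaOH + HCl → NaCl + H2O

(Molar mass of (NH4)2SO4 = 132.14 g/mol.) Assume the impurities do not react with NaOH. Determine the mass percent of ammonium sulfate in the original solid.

n(NaOH) added = 0.04812 × 0.5972 = 0.02874 mol
n(HCl) used in back-titration = 0.03697 × 0.1692 = 6.255 × 10^-3 mol
n(NaOH) left over = 6.255 × 10^-3 mol (1:1 ratio)
n(NaOH) consumed by analyte = 0.02874 − 6.255 × 10^-3 = 0.02248 mol
From the 1:2 ratio, n((NH4)2SO4) = 1/2 × 0.02248 = 0.01124 mol
mass of (NH4)2SO4 = 0.01124 × 132.14 = 1.485 g
% (NH4)2SO4 = 1.485 / 2.480 × 100 = 59.89 %

59.89 %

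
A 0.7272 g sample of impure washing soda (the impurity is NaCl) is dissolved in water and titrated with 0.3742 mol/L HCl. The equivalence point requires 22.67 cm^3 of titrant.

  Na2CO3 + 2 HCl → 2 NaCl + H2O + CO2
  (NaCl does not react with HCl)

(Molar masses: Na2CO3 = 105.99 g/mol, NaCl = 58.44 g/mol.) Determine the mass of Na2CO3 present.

0.4496 g

n(HCl) = 0.02267 × 0.3742 = 8.483 × 10^-3 mol
Let x = n(Na2CO3), y = n(NaCl).
Titrant: 2x = 8.483 × 10^-3;  mass: 105.99x + 58.44y = 0.7272
Solving, x = 4.242 × 10^-3 mol, y = 4.751 × 10^-3 mol
mass of Na2CO3 = 4.242 × 10^-3 × 105.99 = 0.4496 g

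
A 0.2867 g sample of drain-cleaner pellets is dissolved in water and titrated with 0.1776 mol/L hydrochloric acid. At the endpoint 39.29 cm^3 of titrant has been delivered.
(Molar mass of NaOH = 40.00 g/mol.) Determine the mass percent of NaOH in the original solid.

NaOH + HCl → NaCl + H2O
n(HCl) = 0.03929 L × 0.1776 mol/L = 6.978 × 10^-3 mol
n(NaOH) = 6.978 × 10^-3 mol (1:1 ratio)
mass of NaOH = 6.978 × 10^-3 × 40.00 g/mol = 0.2791 g
% NaOH = 0.2791 / 0.2867 × 100 = 97.35 %

97.35 %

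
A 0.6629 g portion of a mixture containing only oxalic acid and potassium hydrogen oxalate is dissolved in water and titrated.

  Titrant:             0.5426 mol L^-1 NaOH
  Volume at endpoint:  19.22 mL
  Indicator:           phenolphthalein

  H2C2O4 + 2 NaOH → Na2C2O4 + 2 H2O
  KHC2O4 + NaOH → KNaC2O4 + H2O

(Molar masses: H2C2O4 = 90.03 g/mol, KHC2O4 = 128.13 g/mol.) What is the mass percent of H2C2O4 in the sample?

n(NaOH) = 0.01922 × 0.5426 = 0.01043 mol
Let x = n(H2C2O4), y = n(KHC2O4).
Titrant: 2x + 1y = 0.01043;  mass: 90.03x + 128.13y = 0.6629
Solving, x = 4.051 × 10^-3 mol, y = 2.327 × 10^-3 mol
mass of H2C2O4 = 4.051 × 10^-3 × 90.03 = 0.3647 g
% H2C2O4 = 0.3647 / 0.6629 × 100 = 55.01 %

55.01 %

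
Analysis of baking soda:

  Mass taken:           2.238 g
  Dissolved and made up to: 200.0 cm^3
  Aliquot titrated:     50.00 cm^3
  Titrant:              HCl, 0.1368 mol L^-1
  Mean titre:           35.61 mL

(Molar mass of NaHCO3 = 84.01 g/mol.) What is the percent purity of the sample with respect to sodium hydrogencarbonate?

73.15 %

NaHCO3 + HCl → NaCl + H2O + CO2
n(HCl) per titration = 0.03561 × 0.1368 = 4.871 × 10^-3 mol
n(NaHCO3) in each aliquot = 4.871 × 10^-3 mol (1:1 ratio)
n(NaHCO3) in the whole flask = 4.871 × 10^-3 × 200.0/50.00 = 0.01949 mol
mass of NaHCO3 = 0.01949 × 84.01 = 1.637 g
% NaHCO3 = 1.637 / 2.238 × 100 = 73.15 %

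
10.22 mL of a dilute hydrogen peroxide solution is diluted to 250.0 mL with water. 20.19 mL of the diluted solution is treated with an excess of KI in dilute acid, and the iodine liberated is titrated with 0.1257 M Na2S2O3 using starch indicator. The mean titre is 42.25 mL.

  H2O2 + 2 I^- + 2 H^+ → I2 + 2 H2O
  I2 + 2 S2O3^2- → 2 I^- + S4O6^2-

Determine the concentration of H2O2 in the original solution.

n(S2O3^2-) = 0.04225 × 0.1257 = 5.311 × 10^-3 mol
n(I2) = n(S2O3^2-)/2 = 2.655 × 10^-3 mol
n(H2O2) in the aliquot = 2.655 × 10^-3 mol (1:1 ratio)
[H2O2]_dilute = 2.655 × 10^-3 / 0.02019 = 0.1315 mol/L
[H2O2]_original = 0.1315 × 250.0/10.22 = 3.217 mol/L

3.217 M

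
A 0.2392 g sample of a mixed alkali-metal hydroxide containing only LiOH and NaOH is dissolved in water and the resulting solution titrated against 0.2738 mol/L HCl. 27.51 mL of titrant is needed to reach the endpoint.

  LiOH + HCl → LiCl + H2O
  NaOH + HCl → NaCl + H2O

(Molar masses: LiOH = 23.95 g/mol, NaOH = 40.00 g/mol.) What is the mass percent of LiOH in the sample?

38.73 %

n(HCl) = 0.02751 × 0.2738 = 7.532 × 10^-3 mol
Let x = n(LiOH), y = n(NaOH).
Titrant: 1x + 1y = 7.532 × 10^-3;  mass: 23.95x + 40.00y = 0.2392
Solving, x = 3.869 × 10^-3 mol, y = 3.664 × 10^-3 mol
mass of LiOH = 3.869 × 10^-3 × 23.95 = 0.09265 g
% LiOH = 0.09265 / 0.2392 × 100 = 38.73 %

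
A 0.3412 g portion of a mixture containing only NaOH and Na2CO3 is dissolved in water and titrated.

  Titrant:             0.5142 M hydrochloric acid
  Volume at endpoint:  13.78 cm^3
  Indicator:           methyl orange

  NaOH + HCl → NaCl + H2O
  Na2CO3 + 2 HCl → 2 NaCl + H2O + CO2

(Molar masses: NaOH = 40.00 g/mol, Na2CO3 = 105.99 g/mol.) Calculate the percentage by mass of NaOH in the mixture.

n(HCl) = 0.01378 × 0.5142 = 7.086 × 10^-3 mol
Let x = n(NaOH), y = n(Na2CO3).
Titrant: 1x + 2y = 7.086 × 10^-3;  mass: 40.00x + 105.99y = 0.3412
Solving, x = 2.640 × 10^-3 mol, y = 2.223 × 10^-3 mol
mass of NaOH = 2.640 × 10^-3 × 40.00 = 0.1056 g
% NaOH = 0.1056 / 0.3412 × 100 = 30.95 %

30.95 %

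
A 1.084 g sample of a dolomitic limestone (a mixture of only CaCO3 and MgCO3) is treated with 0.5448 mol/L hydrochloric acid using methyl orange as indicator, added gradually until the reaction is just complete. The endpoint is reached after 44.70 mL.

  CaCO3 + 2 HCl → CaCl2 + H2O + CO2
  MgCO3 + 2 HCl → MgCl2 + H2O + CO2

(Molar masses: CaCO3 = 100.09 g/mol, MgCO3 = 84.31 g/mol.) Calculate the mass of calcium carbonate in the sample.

n(HCl) = 0.04470 × 0.5448 = 0.02435 mol
Let x = n(CaCO3), y = n(MgCO3).
Titrant: 2x + 2y = 0.02435;  mass: 100.09x + 84.31y = 1.084
Solving, x = 3.639 × 10^-3 mol, y = 8.538 × 10^-3 mol
mass of CaCO3 = 3.639 × 10^-3 × 100.09 = 0.3642 g

0.3642 g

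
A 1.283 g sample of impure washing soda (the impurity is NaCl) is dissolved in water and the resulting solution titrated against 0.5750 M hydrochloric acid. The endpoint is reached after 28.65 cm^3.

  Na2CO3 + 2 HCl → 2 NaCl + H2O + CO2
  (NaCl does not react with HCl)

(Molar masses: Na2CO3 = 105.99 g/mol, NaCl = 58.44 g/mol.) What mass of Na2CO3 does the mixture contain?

n(HCl) = 0.02865 × 0.5750 = 0.01647 mol
Let x = n(Na2CO3), y = n(NaCl).
Titrant: 2x = 0.01647;  mass: 105.99x + 58.44y = 1.283
Solving, x = 8.237 × 10^-3 mol, y = 7.015 × 10^-3 mol
mass of Na2CO3 = 8.237 × 10^-3 × 105.99 = 0.8730 g

0.8730 g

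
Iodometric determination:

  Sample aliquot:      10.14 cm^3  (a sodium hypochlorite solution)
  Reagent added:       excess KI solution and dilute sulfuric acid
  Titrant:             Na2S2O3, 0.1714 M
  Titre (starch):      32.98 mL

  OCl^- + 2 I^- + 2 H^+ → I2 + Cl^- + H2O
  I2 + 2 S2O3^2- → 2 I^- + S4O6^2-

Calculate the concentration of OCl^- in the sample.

n(S2O3^2-) = 0.03298 × 0.1714 = 5.653 × 10^-3 mol
n(I2) = n(S2O3^2-)/2 = 2.826 × 10^-3 mol
n(OCl^-) in the aliquot = 2.826 × 10^-3 mol (1:1 ratio)
[OCl^-] = 2.826 × 10^-3 / 0.01014 = 0.2787 mol/L

0.2787 M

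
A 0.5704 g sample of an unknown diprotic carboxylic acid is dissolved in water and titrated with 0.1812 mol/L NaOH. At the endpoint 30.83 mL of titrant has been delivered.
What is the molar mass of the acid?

204.2 g/mol

n(NaOH) = 0.03083 L × 0.1812 mol/L = 5.586 × 10^-3 mol
From the 1:2 ratio, n(H2A) = 1/2 × 5.586 × 10^-3 = 2.793 × 10^-3 mol
M = m / n = 0.5704 g / 2.793 × 10^-3 mol = 204.2 g/mol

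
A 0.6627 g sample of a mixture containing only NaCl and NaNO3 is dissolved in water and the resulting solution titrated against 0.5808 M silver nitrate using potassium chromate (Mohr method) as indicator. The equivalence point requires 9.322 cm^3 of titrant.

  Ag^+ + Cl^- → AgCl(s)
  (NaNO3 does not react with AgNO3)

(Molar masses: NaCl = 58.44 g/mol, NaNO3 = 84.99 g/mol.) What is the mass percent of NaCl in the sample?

47.75 %

n(AgNO3) = 0.009322 × 0.5808 = 5.414 × 10^-3 mol
Let x = n(NaCl), y = n(NaNO3).
Titrant: 1x = 5.414 × 10^-3;  mass: 58.44x + 84.99y = 0.6627
Solving, x = 5.414 × 10^-3 mol, y = 4.075 × 10^-3 mol
mass of NaCl = 5.414 × 10^-3 × 58.44 = 0.3164 g
% NaCl = 0.3164 / 0.6627 × 100 = 47.75 %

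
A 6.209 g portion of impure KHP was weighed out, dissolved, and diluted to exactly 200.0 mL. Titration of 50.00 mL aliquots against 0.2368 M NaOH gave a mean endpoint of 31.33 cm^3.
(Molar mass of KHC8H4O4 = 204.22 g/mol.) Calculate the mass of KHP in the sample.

KHC8H4O4 + NaOH → KNaC8H4O4 + H2O
n(NaOH) per titration = 0.03133 × 0.2368 = 7.419 × 10^-3 mol
n(KHC8H4O4) in each aliquot = 7.419 × 10^-3 mol (1:1 ratio)
n(KHC8H4O4) in the whole flask = 7.419 × 10^-3 × 200.0/50.00 = 0.02968 mol
mass of KHC8H4O4 = 0.02968 × 204.22 = 6.060 g

6.060 g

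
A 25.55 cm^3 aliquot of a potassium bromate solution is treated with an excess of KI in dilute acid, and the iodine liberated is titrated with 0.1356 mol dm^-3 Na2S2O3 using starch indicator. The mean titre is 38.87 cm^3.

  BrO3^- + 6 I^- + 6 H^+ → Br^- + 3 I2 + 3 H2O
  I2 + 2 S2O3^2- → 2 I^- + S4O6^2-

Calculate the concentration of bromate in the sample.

0.03438 mol/L

n(S2O3^2-) = 0.03887 × 0.1356 = 5.271 × 10^-3 mol
n(I2) = n(S2O3^2-)/2 = 2.635 × 10^-3 mol
From the 1:3 ratio, n(BrO3^-) in the aliquot = 1/3 × 2.635 × 10^-3 = 8.785 × 10^-4 mol
[BrO3^-] = 8.785 × 10^-4 / 0.02555 = 0.03438 mol/L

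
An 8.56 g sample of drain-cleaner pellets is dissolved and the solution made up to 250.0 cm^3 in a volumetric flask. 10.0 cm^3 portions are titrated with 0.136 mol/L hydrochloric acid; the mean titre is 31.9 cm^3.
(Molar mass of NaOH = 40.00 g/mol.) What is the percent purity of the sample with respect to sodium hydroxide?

50.7 %

NaOH + HCl → NaCl + H2O
n(HCl) per titration = 0.0319 × 0.136 = 4.34 × 10^-3 mol
n(NaOH) in each aliquot = 4.34 × 10^-3 mol (1:1 ratio)
n(NaOH) in the whole flask = 4.34 × 10^-3 × 250.0/10.0 = 0.108 mol
mass of NaOH = 0.108 × 40.00 = 4.34 g
% NaOH = 4.34 / 8.56 × 100 = 50.7 %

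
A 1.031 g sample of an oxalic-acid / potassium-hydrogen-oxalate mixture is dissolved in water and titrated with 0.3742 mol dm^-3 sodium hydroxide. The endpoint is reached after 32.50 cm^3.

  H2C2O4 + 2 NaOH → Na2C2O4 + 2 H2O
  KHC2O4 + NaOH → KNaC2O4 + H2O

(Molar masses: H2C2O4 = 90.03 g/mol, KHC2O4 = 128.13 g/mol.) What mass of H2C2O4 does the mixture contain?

0.2856 g

n(NaOH) = 0.03250 × 0.3742 = 0.01216 mol
Let x = n(H2C2O4), y = n(KHC2O4).
Titrant: 2x + 1y = 0.01216;  mass: 90.03x + 128.13y = 1.031
Solving, x = 3.172 × 10^-3 mol, y = 5.818 × 10^-3 mol
mass of H2C2O4 = 3.172 × 10^-3 × 90.03 = 0.2856 g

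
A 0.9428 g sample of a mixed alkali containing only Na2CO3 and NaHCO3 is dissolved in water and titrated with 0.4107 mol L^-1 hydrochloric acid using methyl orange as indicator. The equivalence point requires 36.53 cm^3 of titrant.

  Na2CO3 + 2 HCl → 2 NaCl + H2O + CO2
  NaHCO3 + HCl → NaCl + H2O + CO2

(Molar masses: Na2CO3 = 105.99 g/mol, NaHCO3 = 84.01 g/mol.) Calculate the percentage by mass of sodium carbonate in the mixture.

n(HCl) = 0.03653 × 0.4107 = 0.01500 mol
Let x = n(Na2CO3), y = n(NaHCO3).
Titrant: 2x + 1y = 0.01500;  mass: 105.99x + 84.01y = 0.9428
Solving, x = 5.120 × 10^-3 mol, y = 4.763 × 10^-3 mol
mass of Na2CO3 = 5.120 × 10^-3 × 105.99 = 0.5427 g
% Na2CO3 = 0.5427 / 0.9428 × 100 = 57.56 %

57.56 %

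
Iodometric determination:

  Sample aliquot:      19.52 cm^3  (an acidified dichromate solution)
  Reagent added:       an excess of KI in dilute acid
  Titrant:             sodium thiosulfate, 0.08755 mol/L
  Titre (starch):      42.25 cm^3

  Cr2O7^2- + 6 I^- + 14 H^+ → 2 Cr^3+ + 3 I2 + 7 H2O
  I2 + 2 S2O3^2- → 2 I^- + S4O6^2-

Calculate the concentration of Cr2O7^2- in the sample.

n(S2O3^2-) = 0.04225 × 0.08755 = 3.699 × 10^-3 mol
n(I2) = n(S2O3^2-)/2 = 1.849 × 10^-3 mol
From the 1:3 ratio, n(Cr2O7^2-) in the aliquot = 1/3 × 1.849 × 10^-3 = 6.165 × 10^-4 mol
[Cr2O7^2-] = 6.165 × 10^-4 / 0.01952 = 0.03158 mol/L

0.03158 mol/L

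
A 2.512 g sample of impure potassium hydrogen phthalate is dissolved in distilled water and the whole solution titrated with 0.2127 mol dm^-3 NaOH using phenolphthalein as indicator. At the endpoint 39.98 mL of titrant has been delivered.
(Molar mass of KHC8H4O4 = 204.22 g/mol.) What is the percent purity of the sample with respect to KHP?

KHC8H4O4 + NaOH → KNaC8H4O4 + H2O
n(NaOH) = 0.03998 L × 0.2127 mol/L = 8.504 × 10^-3 mol
n(KHC8H4O4) = 8.504 × 10^-3 mol (1:1 ratio)
mass of KHC8H4O4 = 8.504 × 10^-3 × 204.22 g/mol = 1.737 g
% KHC8H4O4 = 1.737 / 2.512 × 100 = 69.13 %

69.13 %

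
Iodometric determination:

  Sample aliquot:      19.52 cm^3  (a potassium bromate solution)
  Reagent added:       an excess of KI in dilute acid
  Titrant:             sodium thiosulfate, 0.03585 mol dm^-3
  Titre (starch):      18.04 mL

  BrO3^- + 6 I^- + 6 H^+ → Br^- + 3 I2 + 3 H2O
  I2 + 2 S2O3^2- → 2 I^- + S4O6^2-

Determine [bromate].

0.005522 mol/L

n(S2O3^2-) = 0.01804 × 0.03585 = 6.467 × 10^-4 mol
n(I2) = n(S2O3^2-)/2 = 3.234 × 10^-4 mol
From the 1:3 ratio, n(BrO3^-) in the aliquot = 1/3 × 3.234 × 10^-4 = 1.078 × 10^-4 mol
[BrO3^-] = 1.078 × 10^-4 / 0.01952 = 0.005522 mol/L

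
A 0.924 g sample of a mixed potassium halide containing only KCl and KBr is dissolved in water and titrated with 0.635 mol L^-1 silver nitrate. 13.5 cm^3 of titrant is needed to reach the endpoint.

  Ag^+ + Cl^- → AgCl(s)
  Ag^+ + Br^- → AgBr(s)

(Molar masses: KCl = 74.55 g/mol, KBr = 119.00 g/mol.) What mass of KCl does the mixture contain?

n(AgNO3) = 0.0135 × 0.635 = 8.57 × 10^-3 mol
Let x = n(KCl), y = n(KBr).
Titrant: 1x + 1y = 8.57 × 10^-3;  mass: 74.55x + 119.00y = 0.924
Solving, x = 2.16 × 10^-3 mol, y = 6.41 × 10^-3 mol
mass of KCl = 2.16 × 10^-3 × 74.55 = 0.161 g

0.161 g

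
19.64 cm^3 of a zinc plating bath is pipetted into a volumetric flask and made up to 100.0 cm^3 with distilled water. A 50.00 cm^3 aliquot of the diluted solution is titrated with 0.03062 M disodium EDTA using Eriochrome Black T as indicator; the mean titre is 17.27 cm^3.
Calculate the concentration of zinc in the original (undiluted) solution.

0.05385 M

Zn^2+ + EDTA^4- → [Zn(EDTA)]^2-
n(EDTA) = 0.01727 × 0.03062 = 5.288 × 10^-4 mol
n(Zn2+) in the aliquot = 5.288 × 10^-4 mol (1:1 ratio)
[Zn2+]_dilute = 5.288 × 10^-4 / 0.05000 = 0.01058 mol/L
Dilution factor = 100.0 / 19.64 = 5.092
[Zn2+]_stock = 0.01058 × 5.092 = 0.05385 mol/L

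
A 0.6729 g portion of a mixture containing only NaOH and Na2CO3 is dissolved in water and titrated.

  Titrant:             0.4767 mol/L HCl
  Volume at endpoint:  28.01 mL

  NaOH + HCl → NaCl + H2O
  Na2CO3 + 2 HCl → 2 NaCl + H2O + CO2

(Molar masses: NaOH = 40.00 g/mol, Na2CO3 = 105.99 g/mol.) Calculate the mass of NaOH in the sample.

n(HCl) = 0.02801 × 0.4767 = 0.01335 mol
Let x = n(NaOH), y = n(Na2CO3).
Titrant: 1x + 2y = 0.01335;  mass: 40.00x + 105.99y = 0.6729
Solving, x = 2.671 × 10^-3 mol, y = 5.341 × 10^-3 mol
mass of NaOH = 2.671 × 10^-3 × 40.00 = 0.1068 g

0.1068 g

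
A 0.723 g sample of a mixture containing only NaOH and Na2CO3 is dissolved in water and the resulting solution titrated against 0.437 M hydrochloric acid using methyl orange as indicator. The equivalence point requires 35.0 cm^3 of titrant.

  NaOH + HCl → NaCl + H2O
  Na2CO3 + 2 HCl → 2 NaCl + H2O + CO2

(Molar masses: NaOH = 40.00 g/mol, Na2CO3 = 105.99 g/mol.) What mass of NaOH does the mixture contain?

n(HCl) = 0.0350 × 0.437 = 0.0153 mol
Let x = n(NaOH), y = n(Na2CO3).
Titrant: 1x + 2y = 0.0153;  mass: 40.00x + 105.99y = 0.723
Solving, x = 6.74 × 10^-3 mol, y = 4.28 × 10^-3 mol
mass of NaOH = 6.74 × 10^-3 × 40.00 = 0.270 g

0.270 g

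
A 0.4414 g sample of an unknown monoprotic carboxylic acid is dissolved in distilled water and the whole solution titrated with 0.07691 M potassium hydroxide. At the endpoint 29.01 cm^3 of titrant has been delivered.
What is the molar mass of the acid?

197.8 g/mol

n(KOH) = 0.02901 L × 0.07691 mol/L = 2.231 × 10^-3 mol
n(HA) = 2.231 × 10^-3 mol (1:1 ratio)
M = m / n = 0.4414 g / 2.231 × 10^-3 mol = 197.8 g/mol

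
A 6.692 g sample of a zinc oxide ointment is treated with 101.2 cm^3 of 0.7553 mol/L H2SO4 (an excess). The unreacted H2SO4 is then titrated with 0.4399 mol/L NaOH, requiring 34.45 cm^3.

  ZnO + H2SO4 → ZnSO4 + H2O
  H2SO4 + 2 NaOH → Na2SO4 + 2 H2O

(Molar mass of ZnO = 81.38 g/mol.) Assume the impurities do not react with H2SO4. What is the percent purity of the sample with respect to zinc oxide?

83.74 %

n(H2SO4) added = 0.1012 × 0.7553 = 0.07644 mol
n(NaOH) used in back-titration = 0.03445 × 0.4399 = 0.01515 mol
From the 1:2 ratio, n(H2SO4) left over = 1/2 × 0.01515 = 7.577 × 10^-3 mol
n(H2SO4) consumed by analyte = 0.07644 − 7.577 × 10^-3 = 0.06886 mol
n(ZnO) = 0.06886 mol (1:1 ratio)
mass of ZnO = 0.06886 × 81.38 = 5.604 g
% ZnO = 5.604 / 6.692 × 100 = 83.74 %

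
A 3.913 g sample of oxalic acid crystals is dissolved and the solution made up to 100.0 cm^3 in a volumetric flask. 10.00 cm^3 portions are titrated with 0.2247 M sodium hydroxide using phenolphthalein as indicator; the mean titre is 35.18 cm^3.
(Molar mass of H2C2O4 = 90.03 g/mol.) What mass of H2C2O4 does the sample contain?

H2C2O4 + 2 NaOH → Na2C2O4 + 2 H2O
n(NaOH) per titration = 0.03518 × 0.2247 = 7.905 × 10^-3 mol
From the 1:2 ratio, n(H2C2O4) in each aliquot = 1/2 × 7.905 × 10^-3 = 3.952 × 10^-3 mol
n(H2C2O4) in the whole flask = 3.952 × 10^-3 × 100.0/10.00 = 0.03952 mol
mass of H2C2O4 = 0.03952 × 90.03 = 3.558 g

3.558 g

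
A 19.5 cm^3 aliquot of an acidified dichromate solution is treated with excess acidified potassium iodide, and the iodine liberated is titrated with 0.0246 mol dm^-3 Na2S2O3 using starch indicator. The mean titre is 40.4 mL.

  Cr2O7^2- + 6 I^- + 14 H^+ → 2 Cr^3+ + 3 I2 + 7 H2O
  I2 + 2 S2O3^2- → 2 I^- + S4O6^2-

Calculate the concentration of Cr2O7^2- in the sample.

0.00849 mol/L

n(S2O3^2-) = 0.0404 × 0.0246 = 9.94 × 10^-4 mol
n(I2) = n(S2O3^2-)/2 = 4.97 × 10^-4 mol
From the 1:3 ratio, n(Cr2O7^2-) in the aliquot = 1/3 × 4.97 × 10^-4 = 1.66 × 10^-4 mol
[Cr2O7^2-] = 1.66 × 10^-4 / 0.0195 = 0.00849 mol/L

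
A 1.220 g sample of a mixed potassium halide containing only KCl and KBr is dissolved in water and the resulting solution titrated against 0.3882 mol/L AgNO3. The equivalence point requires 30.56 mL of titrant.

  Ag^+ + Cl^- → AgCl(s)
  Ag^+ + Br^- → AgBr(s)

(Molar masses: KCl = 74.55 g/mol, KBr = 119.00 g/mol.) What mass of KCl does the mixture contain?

0.3216 g

n(AgNO3) = 0.03056 × 0.3882 = 0.01186 mol
Let x = n(KCl), y = n(KBr).
Titrant: 1x + 1y = 0.01186;  mass: 74.55x + 119.00y = 1.220
Solving, x = 4.314 × 10^-3 mol, y = 7.550 × 10^-3 mol
mass of KCl = 4.314 × 10^-3 × 74.55 = 0.3216 g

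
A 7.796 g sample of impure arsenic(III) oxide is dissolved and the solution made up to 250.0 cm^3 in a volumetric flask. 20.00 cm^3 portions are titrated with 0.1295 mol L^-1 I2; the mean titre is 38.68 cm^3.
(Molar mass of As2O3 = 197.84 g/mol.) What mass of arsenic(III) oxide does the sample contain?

As2O3 + 2 I2 + 2 H2O → As2O5 + 4 HI
n(I2) per titration = 0.03868 × 0.1295 = 5.009 × 10^-3 mol
From the 1:2 ratio, n(As2O3) in each aliquot = 1/2 × 5.009 × 10^-3 = 2.505 × 10^-3 mol
n(As2O3) in the whole flask = 2.505 × 10^-3 × 250.0/20.00 = 0.03131 mol
mass of As2O3 = 0.03131 × 197.84 = 6.194 g

6.194 g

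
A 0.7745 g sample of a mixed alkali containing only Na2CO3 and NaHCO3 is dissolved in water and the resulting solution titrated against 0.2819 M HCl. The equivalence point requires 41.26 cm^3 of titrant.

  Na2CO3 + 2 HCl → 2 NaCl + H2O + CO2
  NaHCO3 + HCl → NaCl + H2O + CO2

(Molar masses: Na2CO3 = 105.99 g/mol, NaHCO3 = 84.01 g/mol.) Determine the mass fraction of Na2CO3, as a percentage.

44.71 %

n(HCl) = 0.04126 × 0.2819 = 0.01163 mol
Let x = n(Na2CO3), y = n(NaHCO3).
Titrant: 2x + 1y = 0.01163;  mass: 105.99x + 84.01y = 0.7745
Solving, x = 3.267 × 10^-3 mol, y = 5.098 × 10^-3 mol
mass of Na2CO3 = 3.267 × 10^-3 × 105.99 = 0.3462 g
% Na2CO3 = 0.3462 / 0.7745 × 100 = 44.71 %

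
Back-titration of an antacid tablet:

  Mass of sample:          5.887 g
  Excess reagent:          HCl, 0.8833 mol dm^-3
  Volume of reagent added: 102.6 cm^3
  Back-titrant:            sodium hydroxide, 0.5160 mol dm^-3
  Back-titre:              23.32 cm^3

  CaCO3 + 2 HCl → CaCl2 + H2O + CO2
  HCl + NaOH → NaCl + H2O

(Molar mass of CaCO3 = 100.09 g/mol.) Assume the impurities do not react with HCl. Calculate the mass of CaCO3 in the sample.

3.933 g

n(HCl) added = 0.1026 × 0.8833 = 0.09063 mol
n(NaOH) used in back-titration = 0.02332 × 0.5160 = 0.01203 mol
n(HCl) left over = 0.01203 mol (1:1 ratio)
n(HCl) consumed by analyte = 0.09063 − 0.01203 = 0.07859 mol
From the 1:2 ratio, n(CaCO3) = 1/2 × 0.07859 = 0.03930 mol
mass of CaCO3 = 0.03930 × 100.09 = 3.933 g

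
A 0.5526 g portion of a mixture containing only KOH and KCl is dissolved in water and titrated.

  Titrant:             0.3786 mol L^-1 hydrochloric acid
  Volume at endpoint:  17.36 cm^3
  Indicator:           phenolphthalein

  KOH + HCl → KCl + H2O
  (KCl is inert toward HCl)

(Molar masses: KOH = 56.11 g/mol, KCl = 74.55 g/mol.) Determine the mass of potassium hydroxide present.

n(HCl) = 0.01736 × 0.3786 = 6.572 × 10^-3 mol
Let x = n(KOH), y = n(KCl).
Titrant: 1x = 6.572 × 10^-3;  mass: 56.11x + 74.55y = 0.5526
Solving, x = 6.572 × 10^-3 mol, y = 2.466 × 10^-3 mol
mass of KOH = 6.572 × 10^-3 × 56.11 = 0.3688 g

0.3688 g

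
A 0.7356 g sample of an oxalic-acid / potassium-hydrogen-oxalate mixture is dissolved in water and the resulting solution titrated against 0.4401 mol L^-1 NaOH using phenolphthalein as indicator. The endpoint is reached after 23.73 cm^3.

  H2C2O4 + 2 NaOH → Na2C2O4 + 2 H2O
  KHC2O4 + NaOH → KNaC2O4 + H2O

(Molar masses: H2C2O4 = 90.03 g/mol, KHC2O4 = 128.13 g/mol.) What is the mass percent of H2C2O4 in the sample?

44.36 %

n(NaOH) = 0.02373 × 0.4401 = 0.01044 mol
Let x = n(H2C2O4), y = n(KHC2O4).
Titrant: 2x + 1y = 0.01044;  mass: 90.03x + 128.13y = 0.7356
Solving, x = 3.625 × 10^-3 mol, y = 3.194 × 10^-3 mol
mass of H2C2O4 = 3.625 × 10^-3 × 90.03 = 0.3263 g
% H2C2O4 = 0.3263 / 0.7356 × 100 = 44.36 %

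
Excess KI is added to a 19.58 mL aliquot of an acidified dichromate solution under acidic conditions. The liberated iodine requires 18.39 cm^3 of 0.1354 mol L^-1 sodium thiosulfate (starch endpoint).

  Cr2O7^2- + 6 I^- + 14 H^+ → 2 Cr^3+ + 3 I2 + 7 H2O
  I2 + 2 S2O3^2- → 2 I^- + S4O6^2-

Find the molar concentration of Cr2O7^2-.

0.02120 mol/L

n(S2O3^2-) = 0.01839 × 0.1354 = 2.490 × 10^-3 mol
n(I2) = n(S2O3^2-)/2 = 1.245 × 10^-3 mol
From the 1:3 ratio, n(Cr2O7^2-) in the aliquot = 1/3 × 1.245 × 10^-3 = 4.150 × 10^-4 mol
[Cr2O7^2-] = 4.150 × 10^-4 / 0.01958 = 0.02120 mol/L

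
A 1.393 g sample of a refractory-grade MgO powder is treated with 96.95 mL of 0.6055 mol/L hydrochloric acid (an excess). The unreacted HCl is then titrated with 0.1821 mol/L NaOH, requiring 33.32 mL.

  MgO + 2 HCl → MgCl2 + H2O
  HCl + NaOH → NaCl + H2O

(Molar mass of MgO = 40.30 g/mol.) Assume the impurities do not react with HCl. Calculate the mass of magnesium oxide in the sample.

1.061 g

n(HCl) added = 0.09695 × 0.6055 = 0.05870 mol
n(NaOH) used in back-titration = 0.03332 × 0.1821 = 6.068 × 10^-3 mol
n(HCl) left over = 6.068 × 10^-3 mol (1:1 ratio)
n(HCl) consumed by analyte = 0.05870 − 6.068 × 10^-3 = 0.05264 mol
From the 1:2 ratio, n(MgO) = 1/2 × 0.05264 = 0.02632 mol
mass of MgO = 0.02632 × 40.30 = 1.061 g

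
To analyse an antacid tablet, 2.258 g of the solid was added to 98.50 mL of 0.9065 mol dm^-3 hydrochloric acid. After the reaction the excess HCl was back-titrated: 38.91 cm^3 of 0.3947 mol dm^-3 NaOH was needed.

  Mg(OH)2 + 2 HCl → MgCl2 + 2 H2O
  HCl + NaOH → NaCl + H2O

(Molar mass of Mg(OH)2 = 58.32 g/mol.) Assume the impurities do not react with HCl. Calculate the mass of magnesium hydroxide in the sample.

n(HCl) added = 0.09850 × 0.9065 = 0.08929 mol
n(NaOH) used in back-titration = 0.03891 × 0.3947 = 0.01536 mol
n(HCl) left over = 0.01536 mol (1:1 ratio)
n(HCl) consumed by analyte = 0.08929 − 0.01536 = 0.07393 mol
From the 1:2 ratio, n(Mg(OH)2) = 1/2 × 0.07393 = 0.03697 mol
mass of Mg(OH)2 = 0.03697 × 58.32 = 2.156 g

2.156 g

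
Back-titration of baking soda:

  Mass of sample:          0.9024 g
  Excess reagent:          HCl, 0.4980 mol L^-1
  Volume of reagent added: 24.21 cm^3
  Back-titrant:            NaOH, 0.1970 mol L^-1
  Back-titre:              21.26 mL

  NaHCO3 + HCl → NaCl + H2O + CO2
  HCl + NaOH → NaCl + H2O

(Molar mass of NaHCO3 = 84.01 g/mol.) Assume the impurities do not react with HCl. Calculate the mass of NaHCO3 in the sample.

0.6610 g

n(HCl) added = 0.02421 × 0.4980 = 0.01206 mol
n(NaOH) used in back-titration = 0.02126 × 0.1970 = 4.188 × 10^-3 mol
n(HCl) left over = 4.188 × 10^-3 mol (1:1 ratio)
n(HCl) consumed by analyte = 0.01206 − 4.188 × 10^-3 = 7.868 × 10^-3 mol
n(NaHCO3) = 7.868 × 10^-3 mol (1:1 ratio)
mass of NaHCO3 = 7.868 × 10^-3 × 84.01 = 0.6610 g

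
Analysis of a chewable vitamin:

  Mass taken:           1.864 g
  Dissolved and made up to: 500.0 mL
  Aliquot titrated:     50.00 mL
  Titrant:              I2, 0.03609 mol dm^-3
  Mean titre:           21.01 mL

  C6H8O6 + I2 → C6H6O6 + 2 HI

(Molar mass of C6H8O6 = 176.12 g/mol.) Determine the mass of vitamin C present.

n(I2) per titration = 0.02101 × 0.03609 = 7.583 × 10^-4 mol
n(C6H8O6) in each aliquot = 7.583 × 10^-4 mol (1:1 ratio)
n(C6H8O6) in the whole flask = 7.583 × 10^-4 × 500.0/50.00 = 7.583 × 10^-3 mol
mass of C6H8O6 = 7.583 × 10^-3 × 176.12 = 1.335 g

1.335 g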